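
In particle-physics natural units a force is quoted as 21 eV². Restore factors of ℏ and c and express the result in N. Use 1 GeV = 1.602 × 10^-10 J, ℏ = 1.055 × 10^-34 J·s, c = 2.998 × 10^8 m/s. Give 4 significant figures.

1.704 × 10^-11 N

Force is [E]/[L] = [E]²/(ℏc); restore (ℏc)⁻¹.
1 GeV² → 1/(ℏc) × (1 GeV in J)² = 8.114 × 10^5 N.
Convert the energy scale: 21 eV² = 2.10 × 10^-17 GeV².
Result: 2.10 × 10^-17 × 8.114 × 10^5 = 1.704 × 10^-11 N.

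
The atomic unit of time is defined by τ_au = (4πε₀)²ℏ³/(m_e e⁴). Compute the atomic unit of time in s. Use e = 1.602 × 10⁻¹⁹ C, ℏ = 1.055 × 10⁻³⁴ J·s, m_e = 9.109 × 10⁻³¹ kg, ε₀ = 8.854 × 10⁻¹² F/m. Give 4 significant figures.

τ_au = (4πε₀)²ℏ³/(m_e e⁴)
E_h = 4.354 × 10⁻¹⁸ J
ℏ/E_h = 2.423 × 10⁻¹⁷ s

2.423 × 10⁻¹⁷ s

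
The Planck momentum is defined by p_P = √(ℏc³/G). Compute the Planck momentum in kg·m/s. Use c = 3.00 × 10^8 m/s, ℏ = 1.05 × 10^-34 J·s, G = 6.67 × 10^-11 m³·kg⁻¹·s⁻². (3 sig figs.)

6.52 kg·m/s

p_P = √(ℏc³/G)
  = √(42.5)
  = 6.52 kg·m/s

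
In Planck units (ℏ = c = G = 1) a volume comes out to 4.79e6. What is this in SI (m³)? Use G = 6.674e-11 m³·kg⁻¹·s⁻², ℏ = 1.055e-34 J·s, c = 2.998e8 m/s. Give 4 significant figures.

2.023e-98 m³

One Planck volume: V_P = (ℏG/c³)^(3/2) = 4.224e-105 m³.
4.79e6 × 4.224e-105 m³ = 2.023e-98 m³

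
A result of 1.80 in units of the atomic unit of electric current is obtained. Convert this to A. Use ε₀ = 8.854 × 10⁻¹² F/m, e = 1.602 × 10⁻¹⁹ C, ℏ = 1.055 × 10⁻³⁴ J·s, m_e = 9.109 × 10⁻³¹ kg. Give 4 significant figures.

0.01190 A

One atomic unit of electric current: I_au = e E_h/ℏ = m_e e⁵/((4πε₀)²ℏ³) = 6.612 × 10⁻³ A.
1.80 × 6.612 × 10⁻³ A = 0.01190 A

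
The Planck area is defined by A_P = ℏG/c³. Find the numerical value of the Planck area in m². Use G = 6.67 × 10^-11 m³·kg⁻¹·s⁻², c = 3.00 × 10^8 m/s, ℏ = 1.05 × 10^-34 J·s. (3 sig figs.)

2.59 × 10^-70 m²

A_P = ℏG/c³
  = 7.00 × 10^-45 / 2.70 × 10^25
  = 2.59 × 10^-70 m²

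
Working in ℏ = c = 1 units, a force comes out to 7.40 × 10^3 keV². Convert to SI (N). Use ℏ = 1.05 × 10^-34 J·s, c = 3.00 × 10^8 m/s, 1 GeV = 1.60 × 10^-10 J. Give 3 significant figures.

Force is [E]/[L] = [E]²/(ℏc); restore (ℏc)⁻¹.
1 GeV² → 1/(ℏc) × (1 GeV in J)² = 8.13 × 10^5 N.
Convert the energy scale: 7.40 × 10^3 keV² = 7.40 × 10^-9 GeV².
Result: 7.40 × 10^-9 × 8.13 × 10^5 = 6.01 × 10^-3 N.

6.01 × 10^-3 N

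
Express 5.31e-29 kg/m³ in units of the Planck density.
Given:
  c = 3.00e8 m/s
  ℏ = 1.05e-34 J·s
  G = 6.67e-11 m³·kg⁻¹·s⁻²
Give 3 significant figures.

Planck density: ρ_P = c⁵/(ℏG²) = 5.20e96 kg/m³.
5.31e-29 / 5.20e96 = 1.02e-125

1.02e-125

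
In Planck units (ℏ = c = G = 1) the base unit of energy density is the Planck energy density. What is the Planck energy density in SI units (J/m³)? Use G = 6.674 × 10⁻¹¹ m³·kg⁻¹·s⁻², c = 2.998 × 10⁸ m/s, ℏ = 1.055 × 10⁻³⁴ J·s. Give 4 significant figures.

u_P = c⁷/(ℏG²)
  = 2.177 × 10⁵⁹ / 4.699 × 10⁻⁵⁵
  = 4.632 × 10¹¹³ J/m³

4.632 × 10¹¹³ J/m³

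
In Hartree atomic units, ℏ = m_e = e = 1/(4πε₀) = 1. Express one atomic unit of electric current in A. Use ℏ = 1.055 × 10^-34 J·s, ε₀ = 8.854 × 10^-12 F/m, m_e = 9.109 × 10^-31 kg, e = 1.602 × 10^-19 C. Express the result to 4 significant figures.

The unique combination of the constants set to 1 with dimensions of current is I_au = e E_h/ℏ = m_e e⁵/((4πε₀)²ℏ³).
E_h = 4.354 × 10^-18 J
e·E_h/ℏ = 6.612 × 10^-3 A

6.612 × 10^-3 A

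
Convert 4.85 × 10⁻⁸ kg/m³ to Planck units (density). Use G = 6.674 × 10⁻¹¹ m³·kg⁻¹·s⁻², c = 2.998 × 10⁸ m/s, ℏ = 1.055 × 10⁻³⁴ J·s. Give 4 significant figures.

Planck density: ρ_P = c⁵/(ℏG²) = 5.154 × 10⁹⁶ kg/m³.
4.85 × 10⁻⁸ / 5.154 × 10⁹⁶ = 9.410 × 10⁻¹⁰⁵

9.410 × 10⁻¹⁰⁵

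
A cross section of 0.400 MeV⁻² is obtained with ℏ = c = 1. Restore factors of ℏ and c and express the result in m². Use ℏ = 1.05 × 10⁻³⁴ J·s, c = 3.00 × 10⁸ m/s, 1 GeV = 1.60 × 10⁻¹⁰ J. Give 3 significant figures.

Area is [L]² = [E]⁻²·(ℏc)²; restore (ℏc)².
1 GeV⁻² → (ℏc)² × (1 GeV in J)⁻² = 3.88 × 10⁻³² m².
Convert the energy scale: 0.400 MeV⁻² = 4.00 × 10⁵ GeV⁻².
Result: 4.00 × 10⁵ × 3.88 × 10⁻³² = 1.55 × 10⁻²⁶ m².

1.55 × 10⁻²⁶ m²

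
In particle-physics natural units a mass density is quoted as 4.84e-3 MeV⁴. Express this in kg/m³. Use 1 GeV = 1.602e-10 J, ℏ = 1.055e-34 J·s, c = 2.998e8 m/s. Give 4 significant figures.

1.121e6 kg/m³

Mass density is [E]/(c²[L]³) = [E]⁴/(ℏ³c⁵).
1 GeV⁴ → 1/(ℏ³c⁵) × (1 GeV in J)⁴ = 2.316e20 kg/m³.
Convert the energy scale: 4.84e-3 MeV⁴ = 4.84e-15 GeV⁴.
Result: 4.84e-15 × 2.316e20 = 1.121e6 kg/m³.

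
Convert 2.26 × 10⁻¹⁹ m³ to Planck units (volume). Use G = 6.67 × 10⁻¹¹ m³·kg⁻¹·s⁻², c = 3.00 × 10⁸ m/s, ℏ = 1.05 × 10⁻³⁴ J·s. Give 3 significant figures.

Planck volume: V_P = (ℏG/c³)^(3/2) = 4.18 × 10⁻¹⁰⁵ m³.
2.26 × 10⁻¹⁹ / 4.18 × 10⁻¹⁰⁵ = 5.41 × 10⁸⁵

5.41 × 10⁸⁵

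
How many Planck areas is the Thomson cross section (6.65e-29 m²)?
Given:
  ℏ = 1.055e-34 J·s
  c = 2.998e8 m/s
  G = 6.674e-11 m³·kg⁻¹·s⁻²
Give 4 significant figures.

2.545e41

Planck area: A_P = ℏG/c³ = 2.613e-70 m².
6.65e-29 / 2.613e-70 = 2.545e41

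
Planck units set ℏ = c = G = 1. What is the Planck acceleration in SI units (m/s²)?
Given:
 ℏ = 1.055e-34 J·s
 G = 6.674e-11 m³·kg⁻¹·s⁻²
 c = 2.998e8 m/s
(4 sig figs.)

5.560e51 m/s²

From ℏ = c = G = 1 the acceleration scale is a_P = √(c⁷/(ℏG)).
  = √(3.092e103)
  = 5.560e51 m/s²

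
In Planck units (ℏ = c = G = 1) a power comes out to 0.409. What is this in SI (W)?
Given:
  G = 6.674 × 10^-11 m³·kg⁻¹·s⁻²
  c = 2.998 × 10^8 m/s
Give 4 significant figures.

1.484 × 10^52 W

One Planck power: P_P = c⁵/G = 3.629 × 10^52 W.
0.409 × 3.629 × 10^52 W = 1.484 × 10^52 W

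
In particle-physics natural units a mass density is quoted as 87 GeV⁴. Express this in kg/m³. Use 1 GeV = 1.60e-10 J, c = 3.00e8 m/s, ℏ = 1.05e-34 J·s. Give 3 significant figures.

Mass density is [E]/(c²[L]³) = [E]⁴/(ℏ³c⁵).
1 GeV⁴ → 1/(ℏ³c⁵) × (1 GeV in J)⁴ = 2.33e20 kg/m³.
Result: 87 × 2.33e20 = 2.03e22 kg/m³.

2.03e22 kg/m³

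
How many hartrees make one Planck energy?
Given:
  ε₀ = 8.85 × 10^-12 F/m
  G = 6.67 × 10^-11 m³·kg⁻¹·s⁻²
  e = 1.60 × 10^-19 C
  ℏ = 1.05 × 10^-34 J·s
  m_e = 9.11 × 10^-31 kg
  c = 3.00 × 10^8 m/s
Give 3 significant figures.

Planck energy: E_P = √(ℏc⁵/G) = 1.96 × 10^9 J
hartree: E_h = m_e e⁴/(4πε₀ℏ)² = 4.38 × 10^-18 J
ratio = 1.96 × 10^9 / 4.38 × 10^-18 = 4.47 × 10^26

4.47 × 10^26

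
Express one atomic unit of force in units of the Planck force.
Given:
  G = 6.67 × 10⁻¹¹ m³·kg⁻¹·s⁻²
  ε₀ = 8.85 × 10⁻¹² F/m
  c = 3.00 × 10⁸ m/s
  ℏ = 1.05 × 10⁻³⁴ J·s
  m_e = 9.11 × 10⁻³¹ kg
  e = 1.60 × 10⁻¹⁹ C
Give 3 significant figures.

atomic unit of force: F_au = E_h/a₀ = m_e²e⁶/((4πε₀)³ℏ⁴) = 8.33 × 10⁻⁸ N
Planck force: F_P = c⁴/G = 1.21 × 10⁴⁴ N
ratio = 8.33 × 10⁻⁸ / 1.21 × 10⁴⁴ = 6.86 × 10⁻⁵²

6.86 × 10⁻⁵²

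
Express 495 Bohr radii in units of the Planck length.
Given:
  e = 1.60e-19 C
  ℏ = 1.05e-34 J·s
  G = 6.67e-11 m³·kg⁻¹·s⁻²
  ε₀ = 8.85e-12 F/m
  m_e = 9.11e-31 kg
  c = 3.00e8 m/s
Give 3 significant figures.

1.62e27

Bohr radius: a₀ = 4πε₀ℏ²/(m_e e²) = 5.26e-11 m
Planck length: ℓ_P = √(ℏG/c³) = 1.61e-35 m
495 × 5.26e-11 / 1.61e-35 = 1.62e27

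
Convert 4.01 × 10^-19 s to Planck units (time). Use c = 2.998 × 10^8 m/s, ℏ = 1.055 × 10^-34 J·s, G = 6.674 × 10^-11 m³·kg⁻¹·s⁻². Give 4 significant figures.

Planck time: t_P = √(ℏG/c⁵) = 5.392 × 10^-44 s.
4.01 × 10^-19 / 5.392 × 10^-44 = 7.437 × 10^24

7.437 × 10^24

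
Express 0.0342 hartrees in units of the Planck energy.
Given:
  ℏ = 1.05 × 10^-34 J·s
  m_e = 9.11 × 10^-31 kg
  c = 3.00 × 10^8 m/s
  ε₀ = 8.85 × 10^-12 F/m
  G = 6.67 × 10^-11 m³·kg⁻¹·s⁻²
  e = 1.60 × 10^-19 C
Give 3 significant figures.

hartree: E_h = m_e e⁴/(4πε₀ℏ)² = 4.38 × 10^-18 J
Planck energy: E_P = √(ℏc⁵/G) = 1.96 × 10^9 J
0.0342 × 4.38 × 10^-18 / 1.96 × 10^9 = 7.66 × 10^-29

7.66 × 10^-29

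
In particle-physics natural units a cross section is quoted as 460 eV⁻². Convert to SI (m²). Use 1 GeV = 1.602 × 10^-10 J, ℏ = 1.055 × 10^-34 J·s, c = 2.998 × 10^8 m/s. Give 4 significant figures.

1.793 × 10^-11 m²

Area is [L]² = [E]⁻²·(ℏc)²; restore (ℏc)².
1 GeV⁻² → (ℏc)² × (1 GeV in J)⁻² = 3.898 × 10^-32 m².
Convert the energy scale: 460 eV⁻² = 4.60 × 10^20 GeV⁻².
Result: 4.60 × 10^20 × 3.898 × 10^-32 = 1.793 × 10^-11 m².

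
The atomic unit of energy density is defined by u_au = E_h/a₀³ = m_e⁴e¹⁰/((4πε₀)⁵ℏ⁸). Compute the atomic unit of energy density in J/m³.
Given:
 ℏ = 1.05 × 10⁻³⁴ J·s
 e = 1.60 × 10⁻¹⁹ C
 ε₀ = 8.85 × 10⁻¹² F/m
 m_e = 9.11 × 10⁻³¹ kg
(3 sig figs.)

u_au = E_h/a₀³ = m_e⁴e¹⁰/((4πε₀)⁵ℏ⁸)
E_h = 4.38 × 10⁻¹⁸ J
a₀ = 5.26 × 10⁻¹¹ m
E_h/a₀³ = 3.01 × 10¹³ J/m³

3.01 × 10¹³ J/m³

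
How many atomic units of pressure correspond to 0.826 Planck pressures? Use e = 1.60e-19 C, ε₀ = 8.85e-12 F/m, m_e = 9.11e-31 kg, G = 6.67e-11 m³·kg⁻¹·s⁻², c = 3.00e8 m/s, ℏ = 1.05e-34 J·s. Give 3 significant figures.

Planck pressure: p_P = c⁷/(ℏG²) = 4.68e113 Pa
atomic unit of pressure: P_au = E_h/a₀³ = m_e⁴e¹⁰/((4πε₀)⁵ℏ⁸) = 3.01e13 Pa
0.826 × 4.68e113 / 3.01e13 = 1.28e100

1.28e100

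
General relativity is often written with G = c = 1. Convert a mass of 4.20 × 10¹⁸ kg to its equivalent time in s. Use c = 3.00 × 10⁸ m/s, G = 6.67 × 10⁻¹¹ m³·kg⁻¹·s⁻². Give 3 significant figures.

Mass → time via G/c³.
4.20 × 10¹⁸ kg × (G/c³) = 1.04 × 10⁻¹⁷ s

1.04 × 10⁻¹⁷ s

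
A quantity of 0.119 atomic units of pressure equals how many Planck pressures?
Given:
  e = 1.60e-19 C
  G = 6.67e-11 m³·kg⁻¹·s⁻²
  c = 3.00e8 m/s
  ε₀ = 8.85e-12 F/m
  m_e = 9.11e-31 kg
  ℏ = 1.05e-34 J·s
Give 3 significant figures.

7.66e-102

atomic unit of pressure: P_au = E_h/a₀³ = m_e⁴e¹⁰/((4πε₀)⁵ℏ⁸) = 3.01e13 Pa
Planck pressure: p_P = c⁷/(ℏG²) = 4.68e113 Pa
0.119 × 3.01e13 / 4.68e113 = 7.66e-102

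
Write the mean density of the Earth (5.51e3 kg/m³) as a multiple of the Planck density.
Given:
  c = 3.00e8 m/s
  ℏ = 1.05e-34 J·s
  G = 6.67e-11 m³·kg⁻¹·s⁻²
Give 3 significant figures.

Planck density: ρ_P = c⁵/(ℏG²) = 5.20e96 kg/m³.
5.51e3 / 5.20e96 = 1.06e-93

1.06e-93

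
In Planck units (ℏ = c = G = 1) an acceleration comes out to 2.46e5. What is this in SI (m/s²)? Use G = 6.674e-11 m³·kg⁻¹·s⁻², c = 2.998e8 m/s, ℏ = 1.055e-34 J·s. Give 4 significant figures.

1.368e57 m/s²

One Planck acceleration: a_P = √(c⁷/(ℏG)) = 5.560e51 m/s².
2.46e5 × 5.560e51 m/s² = 1.368e57 m/s²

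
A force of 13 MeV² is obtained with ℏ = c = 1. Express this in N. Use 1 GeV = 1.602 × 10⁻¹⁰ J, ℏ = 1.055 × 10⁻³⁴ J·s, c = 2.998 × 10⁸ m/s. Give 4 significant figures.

10.55 N

Force is [E]/[L] = [E]²/(ℏc); restore (ℏc)⁻¹.
1 GeV² → 1/(ℏc) × (1 GeV in J)² = 8.114 × 10⁵ N.
Convert the energy scale: 13 MeV² = 1.30 × 10⁻⁵ GeV².
Result: 1.30 × 10⁻⁵ × 8.114 × 10⁵ = 10.55 N.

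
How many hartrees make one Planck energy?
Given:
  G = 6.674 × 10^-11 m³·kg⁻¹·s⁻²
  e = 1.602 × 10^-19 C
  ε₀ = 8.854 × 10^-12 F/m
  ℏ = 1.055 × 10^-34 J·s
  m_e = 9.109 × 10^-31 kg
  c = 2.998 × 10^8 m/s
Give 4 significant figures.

4.494 × 10^26

Planck energy: E_P = √(ℏc⁵/G) = 1.957 × 10^9 J
hartree: E_h = m_e e⁴/(4πε₀ℏ)² = 4.354 × 10^-18 J
ratio = 1.957 × 10^9 / 4.354 × 10^-18 = 4.494 × 10^26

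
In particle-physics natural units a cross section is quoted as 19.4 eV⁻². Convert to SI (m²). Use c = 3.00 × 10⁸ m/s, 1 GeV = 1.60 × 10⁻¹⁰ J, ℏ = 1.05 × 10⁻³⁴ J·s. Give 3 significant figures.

Area is [L]² = [E]⁻²·(ℏc)²; restore (ℏc)².
1 GeV⁻² → (ℏc)² × (1 GeV in J)⁻² = 3.88 × 10⁻³² m².
Convert the energy scale: 19.4 eV⁻² = 1.94 × 10¹⁹ GeV⁻².
Result: 1.94 × 10¹⁹ × 3.88 × 10⁻³² = 7.52 × 10⁻¹³ m².

7.52 × 10⁻¹³ m²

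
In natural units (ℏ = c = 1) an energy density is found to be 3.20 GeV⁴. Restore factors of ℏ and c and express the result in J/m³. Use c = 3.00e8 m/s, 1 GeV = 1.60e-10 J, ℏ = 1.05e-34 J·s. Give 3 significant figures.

[E]/[L]³ = [E]⁴/(ℏc)³; restore (ℏc)⁻³.
1 GeV⁴ → 1/(ℏc)³ × (1 GeV in J)⁴ = 2.10e37 J/m³.
Result: 3.20 × 2.10e37 = 6.71e37 J/m³.

6.71e37 J/m³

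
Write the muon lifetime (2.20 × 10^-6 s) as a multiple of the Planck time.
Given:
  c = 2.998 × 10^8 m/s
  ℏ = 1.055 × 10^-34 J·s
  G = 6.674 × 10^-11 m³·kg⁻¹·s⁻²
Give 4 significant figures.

Planck time: t_P = √(ℏG/c⁵) = 5.392 × 10^-44 s.
2.20 × 10^-6 / 5.392 × 10^-44 = 4.080 × 10^37

4.080 × 10^37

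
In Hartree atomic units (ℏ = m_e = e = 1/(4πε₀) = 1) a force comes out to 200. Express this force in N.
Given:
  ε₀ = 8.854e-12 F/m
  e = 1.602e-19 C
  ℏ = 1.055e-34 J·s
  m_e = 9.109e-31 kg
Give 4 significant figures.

1.644e-5 N

One atomic unit of force: F_au = E_h/a₀ = m_e²e⁶/((4πε₀)³ℏ⁴) = 8.220e-8 N.
200 × 8.220e-8 N = 1.644e-5 N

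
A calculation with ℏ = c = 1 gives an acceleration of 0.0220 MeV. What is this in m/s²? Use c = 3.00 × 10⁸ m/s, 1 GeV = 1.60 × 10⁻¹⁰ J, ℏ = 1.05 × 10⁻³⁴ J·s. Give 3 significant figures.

Acceleration is [L]/[T]² = c·[E]/ℏ.
1 GeV → c/ℏ × (1 GeV in J) = 4.57 × 10³² m/s².
Convert the energy scale: 0.0220 MeV = 2.20 × 10⁻⁵ GeV.
Result: 2.20 × 10⁻⁵ × 4.57 × 10³² = 1.01 × 10²⁸ m/s².

1.01 × 10²⁸ m/s²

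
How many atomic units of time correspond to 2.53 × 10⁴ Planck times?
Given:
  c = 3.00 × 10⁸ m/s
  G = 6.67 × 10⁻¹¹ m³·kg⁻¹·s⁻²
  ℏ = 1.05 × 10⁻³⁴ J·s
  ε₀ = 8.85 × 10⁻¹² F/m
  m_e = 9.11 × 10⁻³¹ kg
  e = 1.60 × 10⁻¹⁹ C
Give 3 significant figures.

Planck time: t_P = √(ℏG/c⁵) = 5.37 × 10⁻⁴⁴ s
atomic unit of time: τ_au = (4πε₀)²ℏ³/(m_e e⁴) = 2.40 × 10⁻¹⁷ s
2.53 × 10⁴ × 5.37 × 10⁻⁴⁴ / 2.40 × 10⁻¹⁷ = 5.66 × 10⁻²³

5.66 × 10⁻²³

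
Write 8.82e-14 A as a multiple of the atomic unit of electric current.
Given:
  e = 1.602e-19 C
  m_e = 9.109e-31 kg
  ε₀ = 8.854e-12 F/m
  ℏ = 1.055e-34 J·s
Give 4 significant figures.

1.334e-11

atomic unit of electric current: I_au = e E_h/ℏ = m_e e⁵/((4πε₀)²ℏ³) = 6.612e-3 A.
8.82e-14 / 6.612e-3 = 1.334e-11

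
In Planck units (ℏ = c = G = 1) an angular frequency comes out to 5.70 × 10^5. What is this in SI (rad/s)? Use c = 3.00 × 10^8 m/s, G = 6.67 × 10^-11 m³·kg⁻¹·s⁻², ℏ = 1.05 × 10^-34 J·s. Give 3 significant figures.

1.06 × 10^49 rad/s

One Planck angular frequency: ω_P = √(c⁵/(ℏG)) = 1.86 × 10^43 rad/s.
5.70 × 10^5 × 1.86 × 10^43 rad/s = 1.06 × 10^49 rad/s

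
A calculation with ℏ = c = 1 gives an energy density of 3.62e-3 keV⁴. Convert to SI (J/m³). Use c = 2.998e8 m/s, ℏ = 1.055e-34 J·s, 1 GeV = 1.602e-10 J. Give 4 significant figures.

[E]/[L]³ = [E]⁴/(ℏc)³; restore (ℏc)⁻³.
1 GeV⁴ → 1/(ℏc)³ × (1 GeV in J)⁴ = 2.082e37 J/m³.
Convert the energy scale: 3.62e-3 keV⁴ = 3.62e-27 GeV⁴.
Result: 3.62e-27 × 2.082e37 = 7.535e10 J/m³.

7.535e10 J/m³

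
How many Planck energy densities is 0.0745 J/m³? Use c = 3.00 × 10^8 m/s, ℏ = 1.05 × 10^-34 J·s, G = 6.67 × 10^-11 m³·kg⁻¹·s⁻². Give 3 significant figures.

1.59 × 10^-115

Planck energy density: u_P = c⁷/(ℏG²) = 4.68 × 10^113 J/m³.
0.0745 / 4.68 × 10^113 = 1.59 × 10^-115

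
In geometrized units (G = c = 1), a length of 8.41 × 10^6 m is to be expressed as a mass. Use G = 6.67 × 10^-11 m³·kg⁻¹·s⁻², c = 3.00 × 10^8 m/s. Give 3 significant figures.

1.13 × 10^34 kg

Length → mass via c²/G.
8.41 × 10^6 m × (c²/G) = 1.13 × 10^34 kg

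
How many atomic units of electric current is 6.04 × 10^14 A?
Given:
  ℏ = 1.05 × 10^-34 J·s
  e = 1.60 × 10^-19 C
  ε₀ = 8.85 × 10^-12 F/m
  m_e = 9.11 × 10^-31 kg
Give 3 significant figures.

atomic unit of electric current: I_au = e E_h/ℏ = m_e e⁵/((4πε₀)²ℏ³) = 6.67 × 10^-3 A.
6.04 × 10^14 / 6.67 × 10^-3 = 9.05 × 10^16

9.05 × 10^16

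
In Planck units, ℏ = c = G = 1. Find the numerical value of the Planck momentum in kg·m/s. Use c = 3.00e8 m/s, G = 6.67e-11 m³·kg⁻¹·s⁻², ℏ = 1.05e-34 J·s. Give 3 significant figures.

6.52 kg·m/s

The unique combination of the constants set to 1 with dimensions of momentum is p_P = √(ℏc³/G).
  = √(42.5)
  = 6.52 kg·m/s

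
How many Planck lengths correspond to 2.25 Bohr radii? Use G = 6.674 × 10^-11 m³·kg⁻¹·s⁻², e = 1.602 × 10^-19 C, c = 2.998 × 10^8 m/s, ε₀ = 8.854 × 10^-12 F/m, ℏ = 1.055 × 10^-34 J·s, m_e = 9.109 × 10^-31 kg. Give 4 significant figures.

Bohr radius: a₀ = 4πε₀ℏ²/(m_e e²) = 5.297 × 10^-11 m
Planck length: ℓ_P = √(ℏG/c³) = 1.616 × 10^-35 m
2.25 × 5.297 × 10^-11 / 1.616 × 10^-35 = 7.373 × 10^24

7.373 × 10^24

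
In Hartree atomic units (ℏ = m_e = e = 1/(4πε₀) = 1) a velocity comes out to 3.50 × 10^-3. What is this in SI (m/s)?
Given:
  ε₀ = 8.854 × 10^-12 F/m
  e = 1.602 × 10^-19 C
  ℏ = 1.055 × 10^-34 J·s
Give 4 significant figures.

7.652 × 10^3 m/s

One atomic unit of velocity: v_au = e²/(4πε₀ℏ) = 2.186 × 10^6 m/s.
3.50 × 10^-3 × 2.186 × 10^6 m/s = 7.652 × 10^3 m/s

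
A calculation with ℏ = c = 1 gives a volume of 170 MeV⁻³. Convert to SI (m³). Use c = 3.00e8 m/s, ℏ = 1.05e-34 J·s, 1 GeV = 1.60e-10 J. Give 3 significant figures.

Volume is [L]³ = [E]⁻³·(ℏc)³.
1 GeV⁻³ → (ℏc)³ × (1 GeV in J)⁻³ = 7.63e-48 m³.
Convert the energy scale: 170 MeV⁻³ = 1.70e11 GeV⁻³.
Result: 1.70e11 × 7.63e-48 = 1.30e-36 m³.

1.30e-36 m³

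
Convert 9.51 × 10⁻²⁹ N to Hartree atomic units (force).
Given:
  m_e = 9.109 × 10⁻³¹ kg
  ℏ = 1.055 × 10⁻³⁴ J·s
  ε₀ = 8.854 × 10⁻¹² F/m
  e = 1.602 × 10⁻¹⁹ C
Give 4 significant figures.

1.157 × 10⁻²¹

atomic unit of force: F_au = E_h/a₀ = m_e²e⁶/((4πε₀)³ℏ⁴) = 8.220 × 10⁻⁸ N.
9.51 × 10⁻²⁹ / 8.220 × 10⁻⁸ = 1.157 × 10⁻²¹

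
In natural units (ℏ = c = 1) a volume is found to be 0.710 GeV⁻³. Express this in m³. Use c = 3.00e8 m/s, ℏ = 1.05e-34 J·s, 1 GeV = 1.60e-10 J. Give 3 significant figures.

Volume is [L]³ = [E]⁻³·(ℏc)³.
1 GeV⁻³ → (ℏc)³ × (1 GeV in J)⁻³ = 7.63e-48 m³.
Result: 0.710 × 7.63e-48 = 5.42e-48 m³.

5.42e-48 m³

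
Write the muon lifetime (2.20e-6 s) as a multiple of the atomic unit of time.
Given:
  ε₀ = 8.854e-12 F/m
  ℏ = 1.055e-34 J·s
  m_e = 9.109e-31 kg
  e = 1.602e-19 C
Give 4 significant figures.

9.080e10

atomic unit of time: τ_au = (4πε₀)²ℏ³/(m_e e⁴) = 2.423e-17 s.
2.20e-6 / 2.423e-17 = 9.080e10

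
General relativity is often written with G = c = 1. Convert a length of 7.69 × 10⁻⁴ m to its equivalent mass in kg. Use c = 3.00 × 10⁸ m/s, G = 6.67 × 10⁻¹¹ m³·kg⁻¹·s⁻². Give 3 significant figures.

1.04 × 10²⁴ kg

Length → mass via c²/G.
7.69 × 10⁻⁴ m × (c²/G) = 1.04 × 10²⁴ kg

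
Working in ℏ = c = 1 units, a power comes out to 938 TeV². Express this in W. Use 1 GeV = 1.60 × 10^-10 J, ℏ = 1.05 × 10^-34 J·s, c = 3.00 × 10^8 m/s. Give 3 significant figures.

2.29 × 10^23 W

Power is [E]/[T] = [E]²/ℏ.
1 GeV² → 1/ℏ × (1 GeV in J)² = 2.44 × 10^14 W.
Convert the energy scale: 938 TeV² = 9.38 × 10^8 GeV².
Result: 9.38 × 10^8 × 2.44 × 10^14 = 2.29 × 10^23 W.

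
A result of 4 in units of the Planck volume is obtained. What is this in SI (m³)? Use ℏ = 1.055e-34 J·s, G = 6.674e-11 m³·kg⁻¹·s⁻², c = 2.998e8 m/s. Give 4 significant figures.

One Planck volume: V_P = (ℏG/c³)^(3/2) = 4.224e-105 m³.
4 × 4.224e-105 m³ = 1.690e-104 m³

1.690e-104 m³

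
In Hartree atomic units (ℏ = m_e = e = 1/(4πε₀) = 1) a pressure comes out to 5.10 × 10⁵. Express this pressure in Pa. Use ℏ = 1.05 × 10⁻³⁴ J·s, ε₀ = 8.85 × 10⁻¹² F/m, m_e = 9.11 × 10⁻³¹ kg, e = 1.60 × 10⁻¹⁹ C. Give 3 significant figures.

One atomic unit of pressure: P_au = E_h/a₀³ = m_e⁴e¹⁰/((4πε₀)⁵ℏ⁸) = 3.01 × 10¹³ Pa.
5.10 × 10⁵ × 3.01 × 10¹³ Pa = 1.54 × 10¹⁹ Pa

1.54 × 10¹⁹ Pa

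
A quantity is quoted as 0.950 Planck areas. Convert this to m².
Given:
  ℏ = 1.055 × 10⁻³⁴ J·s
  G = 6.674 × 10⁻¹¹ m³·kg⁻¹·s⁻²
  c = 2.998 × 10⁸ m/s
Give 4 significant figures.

One Planck area: A_P = ℏG/c³ = 2.613 × 10⁻⁷⁰ m².
0.950 × 2.613 × 10⁻⁷⁰ m² = 2.482 × 10⁻⁷⁰ m²

2.482 × 10⁻⁷⁰ m²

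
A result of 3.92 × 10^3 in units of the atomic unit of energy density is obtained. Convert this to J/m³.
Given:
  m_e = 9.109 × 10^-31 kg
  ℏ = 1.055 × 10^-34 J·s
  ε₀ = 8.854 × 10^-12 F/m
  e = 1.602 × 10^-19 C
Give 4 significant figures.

One atomic unit of energy density: u_au = E_h/a₀³ = m_e⁴e¹⁰/((4πε₀)⁵ℏ⁸) = 2.929 × 10^13 J/m³.
3.92 × 10^3 × 2.929 × 10^13 J/m³ = 1.148 × 10^17 J/m³

1.148 × 10^17 J/m³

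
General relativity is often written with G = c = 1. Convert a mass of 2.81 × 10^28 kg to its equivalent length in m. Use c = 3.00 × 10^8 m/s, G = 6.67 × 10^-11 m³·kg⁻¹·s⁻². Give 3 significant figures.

20.8 m

In G = c = 1 units mass has dimensions of length; the conversion factor is G/c².
2.81 × 10^28 kg × (G/c²) = 20.8 m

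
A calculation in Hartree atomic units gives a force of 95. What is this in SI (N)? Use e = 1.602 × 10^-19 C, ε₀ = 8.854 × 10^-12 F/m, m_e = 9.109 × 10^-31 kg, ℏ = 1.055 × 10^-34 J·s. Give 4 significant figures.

One atomic unit of force: F_au = E_h/a₀ = m_e²e⁶/((4πε₀)³ℏ⁴) = 8.220 × 10^-8 N.
95 × 8.220 × 10^-8 N = 7.809 × 10^-6 N

7.809 × 10^-6 N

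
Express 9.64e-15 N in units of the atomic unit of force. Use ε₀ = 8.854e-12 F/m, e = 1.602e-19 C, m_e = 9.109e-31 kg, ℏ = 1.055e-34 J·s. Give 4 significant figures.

1.173e-7

atomic unit of force: F_au = E_h/a₀ = m_e²e⁶/((4πε₀)³ℏ⁴) = 8.220e-8 N.
9.64e-15 / 8.220e-8 = 1.173e-7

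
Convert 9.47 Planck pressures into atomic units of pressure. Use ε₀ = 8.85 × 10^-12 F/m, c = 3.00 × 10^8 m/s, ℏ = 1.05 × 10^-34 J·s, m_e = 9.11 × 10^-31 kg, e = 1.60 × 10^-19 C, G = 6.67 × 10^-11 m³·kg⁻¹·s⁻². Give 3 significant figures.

Planck pressure: p_P = c⁷/(ℏG²) = 4.68 × 10^113 Pa
atomic unit of pressure: P_au = E_h/a₀³ = m_e⁴e¹⁰/((4πε₀)⁵ℏ⁸) = 3.01 × 10^13 Pa
9.47 × 4.68 × 10^113 / 3.01 × 10^13 = 1.47 × 10^101

1.47 × 10^101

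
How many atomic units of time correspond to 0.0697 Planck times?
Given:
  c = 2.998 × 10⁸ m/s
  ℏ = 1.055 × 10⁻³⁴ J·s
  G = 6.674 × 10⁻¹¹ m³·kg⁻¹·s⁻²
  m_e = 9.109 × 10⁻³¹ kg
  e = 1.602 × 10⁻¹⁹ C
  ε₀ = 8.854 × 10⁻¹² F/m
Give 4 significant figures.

Planck time: t_P = √(ℏG/c⁵) = 5.392 × 10⁻⁴⁴ s
atomic unit of time: τ_au = (4πε₀)²ℏ³/(m_e e⁴) = 2.423 × 10⁻¹⁷ s
0.0697 × 5.392 × 10⁻⁴⁴ / 2.423 × 10⁻¹⁷ = 1.551 × 10⁻²⁸

1.551 × 10⁻²⁸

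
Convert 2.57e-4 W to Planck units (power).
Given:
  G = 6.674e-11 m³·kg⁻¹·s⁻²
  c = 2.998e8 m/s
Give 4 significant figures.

7.082e-57

Planck power: P_P = c⁵/G = 3.629e52 W.
2.57e-4 / 3.629e52 = 7.082e-57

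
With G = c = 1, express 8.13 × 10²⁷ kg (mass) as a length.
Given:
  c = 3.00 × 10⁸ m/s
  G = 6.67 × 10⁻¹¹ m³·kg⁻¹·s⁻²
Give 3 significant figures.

6.03 m

In G = c = 1 units mass has dimensions of length; the conversion factor is G/c².
8.13 × 10²⁷ kg × (G/c²) = 6.03 m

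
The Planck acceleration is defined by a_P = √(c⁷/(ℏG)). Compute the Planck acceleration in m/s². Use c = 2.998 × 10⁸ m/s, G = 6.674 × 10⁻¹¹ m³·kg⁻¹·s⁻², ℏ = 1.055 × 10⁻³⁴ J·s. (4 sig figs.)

5.560 × 10⁵¹ m/s²

a_P = √(c⁷/(ℏG))
  = √(3.092 × 10¹⁰³)
  = 5.560 × 10⁵¹ m/s²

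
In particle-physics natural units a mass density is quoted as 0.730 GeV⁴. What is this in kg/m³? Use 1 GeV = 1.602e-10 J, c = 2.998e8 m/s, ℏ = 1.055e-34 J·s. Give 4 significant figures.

1.691e20 kg/m³

Mass density is [E]/(c²[L]³) = [E]⁴/(ℏ³c⁵).
1 GeV⁴ → 1/(ℏ³c⁵) × (1 GeV in J)⁴ = 2.316e20 kg/m³.
Result: 0.730 × 2.316e20 = 1.691e20 kg/m³.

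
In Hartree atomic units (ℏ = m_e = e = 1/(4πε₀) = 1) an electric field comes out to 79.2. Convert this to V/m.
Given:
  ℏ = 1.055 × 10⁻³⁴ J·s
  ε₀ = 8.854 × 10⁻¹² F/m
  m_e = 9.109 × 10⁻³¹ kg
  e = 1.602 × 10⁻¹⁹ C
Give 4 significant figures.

4.064 × 10¹³ V/m

One atomic unit of electric field: E_au = E_h/(e a₀) = m_e²e⁵/((4πε₀)³ℏ⁴) = 5.131 × 10¹¹ V/m.
79.2 × 5.131 × 10¹¹ V/m = 4.064 × 10¹³ V/m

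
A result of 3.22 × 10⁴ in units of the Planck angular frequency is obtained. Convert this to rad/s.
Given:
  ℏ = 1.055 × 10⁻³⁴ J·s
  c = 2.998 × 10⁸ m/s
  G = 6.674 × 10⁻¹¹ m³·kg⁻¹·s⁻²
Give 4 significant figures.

5.972 × 10⁴⁷ rad/s

One Planck angular frequency: ω_P = √(c⁵/(ℏG)) = 1.855 × 10⁴³ rad/s.
3.22 × 10⁴ × 1.855 × 10⁴³ rad/s = 5.972 × 10⁴⁷ rad/s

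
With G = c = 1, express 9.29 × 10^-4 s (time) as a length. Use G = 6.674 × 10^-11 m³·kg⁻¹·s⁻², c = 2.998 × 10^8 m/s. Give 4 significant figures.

2.785 × 10^5 m

Time → length via c.
9.29 × 10^-4 s × (c) = 2.785 × 10^5 m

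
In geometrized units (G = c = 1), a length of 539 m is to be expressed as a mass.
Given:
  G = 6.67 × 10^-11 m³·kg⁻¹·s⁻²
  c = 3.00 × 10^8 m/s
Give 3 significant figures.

Length → mass via c²/G.
539 m × (c²/G) = 7.27 × 10^29 kg

7.27 × 10^29 kg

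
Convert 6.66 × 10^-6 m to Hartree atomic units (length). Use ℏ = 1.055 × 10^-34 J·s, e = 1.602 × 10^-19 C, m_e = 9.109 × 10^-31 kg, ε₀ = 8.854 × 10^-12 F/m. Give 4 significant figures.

Bohr radius: a₀ = 4πε₀ℏ²/(m_e e²) = 5.297 × 10^-11 m.
6.66 × 10^-6 / 5.297 × 10^-11 = 1.257 × 10^5

1.257 × 10^5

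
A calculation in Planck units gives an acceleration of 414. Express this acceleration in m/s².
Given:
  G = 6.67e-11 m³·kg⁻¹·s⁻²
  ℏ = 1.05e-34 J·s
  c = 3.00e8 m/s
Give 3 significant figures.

One Planck acceleration: a_P = √(c⁷/(ℏG)) = 5.59e51 m/s².
414 × 5.59e51 m/s² = 2.31e54 m/s²

2.31e54 m/s²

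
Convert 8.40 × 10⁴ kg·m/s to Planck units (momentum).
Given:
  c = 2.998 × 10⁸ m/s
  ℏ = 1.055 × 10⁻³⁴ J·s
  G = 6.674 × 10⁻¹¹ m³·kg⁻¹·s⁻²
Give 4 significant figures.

Planck momentum: p_P = √(ℏc³/G) = 6.527 kg·m/s.
8.40 × 10⁴ / 6.527 = 1.287 × 10⁴

1.287 × 10⁴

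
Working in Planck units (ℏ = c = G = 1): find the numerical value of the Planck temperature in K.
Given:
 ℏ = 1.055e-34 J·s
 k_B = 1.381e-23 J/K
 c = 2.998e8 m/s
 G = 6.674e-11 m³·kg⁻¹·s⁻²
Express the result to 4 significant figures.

1.417e32 K

The unique combination of the constants set to 1 with dimensions of temperature is T_P = √(ℏc⁵/G) / k_B.
  = √(3.828e18) × 7.241e22
  = 1.417e32 K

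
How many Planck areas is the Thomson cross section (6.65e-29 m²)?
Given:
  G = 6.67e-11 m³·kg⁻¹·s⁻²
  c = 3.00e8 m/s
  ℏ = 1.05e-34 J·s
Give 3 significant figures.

Planck area: A_P = ℏG/c³ = 2.59e-70 m².
6.65e-29 / 2.59e-70 = 2.56e41

2.56e41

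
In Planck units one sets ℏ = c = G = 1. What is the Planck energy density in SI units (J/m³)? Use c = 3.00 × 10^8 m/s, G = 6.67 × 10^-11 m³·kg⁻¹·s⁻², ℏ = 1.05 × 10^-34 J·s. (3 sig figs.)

4.68 × 10^113 J/m³

u_P = c⁷/(ℏG²)
  = 2.19 × 10^59 / 4.67 × 10^-55
  = 4.68 × 10^113 J/m³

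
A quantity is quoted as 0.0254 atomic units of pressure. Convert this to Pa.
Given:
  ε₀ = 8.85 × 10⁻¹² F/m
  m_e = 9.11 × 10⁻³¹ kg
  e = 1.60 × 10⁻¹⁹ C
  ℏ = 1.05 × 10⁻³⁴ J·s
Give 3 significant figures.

7.65 × 10¹¹ Pa

One atomic unit of pressure: P_au = E_h/a₀³ = m_e⁴e¹⁰/((4πε₀)⁵ℏ⁸) = 3.01 × 10¹³ Pa.
0.0254 × 3.01 × 10¹³ Pa = 7.65 × 10¹¹ Pa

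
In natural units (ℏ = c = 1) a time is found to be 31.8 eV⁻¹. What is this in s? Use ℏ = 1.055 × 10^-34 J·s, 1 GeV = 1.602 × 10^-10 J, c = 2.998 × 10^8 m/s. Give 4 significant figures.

2.094 × 10^-14 s

A time is [E]⁻¹ in ℏ=c=1; restore one factor of ℏ.
1 GeV⁻¹ → ℏ × (1 GeV in J)⁻¹ = 6.586 × 10^-25 s.
Convert the energy scale: 31.8 eV⁻¹ = 3.18 × 10^10 GeV⁻¹.
Result: 3.18 × 10^10 × 6.586 × 10^-25 = 2.094 × 10^-14 s.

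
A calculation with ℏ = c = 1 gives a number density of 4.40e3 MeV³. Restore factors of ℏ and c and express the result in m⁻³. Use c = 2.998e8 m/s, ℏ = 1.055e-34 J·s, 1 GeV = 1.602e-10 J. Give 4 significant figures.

Number density is [L]⁻³ = [E]³/(ℏc)³.
1 GeV³ → 1/(ℏc)³ × (1 GeV in J)³ = 1.299e47 m⁻³.
Convert the energy scale: 4.40e3 MeV³ = 4.40e-6 GeV³.
Result: 4.40e-6 × 1.299e47 = 5.717e41 m⁻³.

5.717e41 m⁻³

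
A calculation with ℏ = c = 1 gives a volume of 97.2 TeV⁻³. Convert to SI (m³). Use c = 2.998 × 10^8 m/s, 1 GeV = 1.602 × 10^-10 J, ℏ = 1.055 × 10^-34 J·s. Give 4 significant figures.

7.481 × 10^-55 m³

Volume is [L]³ = [E]⁻³·(ℏc)³.
1 GeV⁻³ → (ℏc)³ × (1 GeV in J)⁻³ = 7.696 × 10^-48 m³.
Convert the energy scale: 97.2 TeV⁻³ = 9.72 × 10^-8 GeV⁻³.
Result: 9.72 × 10^-8 × 7.696 × 10^-48 = 7.481 × 10^-55 m³.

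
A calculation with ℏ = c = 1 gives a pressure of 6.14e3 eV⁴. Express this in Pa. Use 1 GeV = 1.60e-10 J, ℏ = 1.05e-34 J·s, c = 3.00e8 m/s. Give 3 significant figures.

1.29e5 Pa

Pressure is [E]/[L]³ = [E]⁴/(ℏc)³.
1 GeV⁴ → 1/(ℏc)³ × (1 GeV in J)⁴ = 2.10e37 Pa.
Convert the energy scale: 6.14e3 eV⁴ = 6.14e-33 GeV⁴.
Result: 6.14e-33 × 2.10e37 = 1.29e5 Pa.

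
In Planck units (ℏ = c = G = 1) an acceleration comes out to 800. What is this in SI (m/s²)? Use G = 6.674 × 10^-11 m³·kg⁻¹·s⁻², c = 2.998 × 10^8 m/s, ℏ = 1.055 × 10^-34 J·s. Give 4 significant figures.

4.448 × 10^54 m/s²

One Planck acceleration: a_P = √(c⁷/(ℏG)) = 5.560 × 10^51 m/s².
800 × 5.560 × 10^51 m/s² = 4.448 × 10^54 m/s²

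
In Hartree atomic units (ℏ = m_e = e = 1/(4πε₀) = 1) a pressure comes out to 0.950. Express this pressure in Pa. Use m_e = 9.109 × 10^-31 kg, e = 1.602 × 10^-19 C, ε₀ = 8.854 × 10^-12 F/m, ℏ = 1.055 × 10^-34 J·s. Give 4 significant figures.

One atomic unit of pressure: P_au = E_h/a₀³ = m_e⁴e¹⁰/((4πε₀)⁵ℏ⁸) = 2.929 × 10^13 Pa.
0.950 × 2.929 × 10^13 Pa = 2.783 × 10^13 Pa

2.783 × 10^13 Pa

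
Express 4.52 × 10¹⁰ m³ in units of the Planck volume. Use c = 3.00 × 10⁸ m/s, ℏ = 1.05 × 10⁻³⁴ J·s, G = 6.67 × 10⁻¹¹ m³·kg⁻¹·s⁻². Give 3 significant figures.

1.08 × 10¹¹⁵

Planck volume: V_P = (ℏG/c³)^(3/2) = 4.18 × 10⁻¹⁰⁵ m³.
4.52 × 10¹⁰ / 4.18 × 10⁻¹⁰⁵ = 1.08 × 10¹¹⁵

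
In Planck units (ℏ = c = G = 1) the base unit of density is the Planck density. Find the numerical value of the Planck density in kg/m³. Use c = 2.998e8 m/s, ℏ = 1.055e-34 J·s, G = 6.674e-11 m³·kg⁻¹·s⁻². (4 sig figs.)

ρ_P = c⁵/(ℏG²)
  = 2.422e42 / 4.699e-55
  = 5.154e96 kg/m³

5.154e96 kg/m³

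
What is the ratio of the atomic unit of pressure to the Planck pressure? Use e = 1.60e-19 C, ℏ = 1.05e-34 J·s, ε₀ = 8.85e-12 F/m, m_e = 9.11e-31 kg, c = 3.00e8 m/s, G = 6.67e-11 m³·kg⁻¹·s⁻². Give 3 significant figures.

atomic unit of pressure: P_au = E_h/a₀³ = m_e⁴e¹⁰/((4πε₀)⁵ℏ⁸) = 3.01e13 Pa
Planck pressure: p_P = c⁷/(ℏG²) = 4.68e113 Pa
ratio = 3.01e13 / 4.68e113 = 6.44e-101

6.44e-101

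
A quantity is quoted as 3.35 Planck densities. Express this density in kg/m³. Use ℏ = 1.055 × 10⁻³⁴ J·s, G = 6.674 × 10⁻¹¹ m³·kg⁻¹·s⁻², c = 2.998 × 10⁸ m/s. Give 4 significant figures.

1.727 × 10⁹⁷ kg/m³

One Planck density: ρ_P = c⁵/(ℏG²) = 5.154 × 10⁹⁶ kg/m³.
3.35 × 5.154 × 10⁹⁶ kg/m³ = 1.727 × 10⁹⁷ kg/m³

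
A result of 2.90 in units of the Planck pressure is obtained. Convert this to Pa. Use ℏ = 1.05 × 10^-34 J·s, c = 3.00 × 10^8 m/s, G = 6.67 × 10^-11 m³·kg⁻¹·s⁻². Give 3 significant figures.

1.36 × 10^114 Pa

One Planck pressure: p_P = c⁷/(ℏG²) = 4.68 × 10^113 Pa.
2.90 × 4.68 × 10^113 Pa = 1.36 × 10^114 Pa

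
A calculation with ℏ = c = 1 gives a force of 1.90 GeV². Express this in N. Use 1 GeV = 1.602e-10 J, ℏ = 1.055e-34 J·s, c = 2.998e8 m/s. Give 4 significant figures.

1.542e6 N

Force is [E]/[L] = [E]²/(ℏc); restore (ℏc)⁻¹.
1 GeV² → 1/(ℏc) × (1 GeV in J)² = 8.114e5 N.
Result: 1.90 × 8.114e5 = 1.542e6 N.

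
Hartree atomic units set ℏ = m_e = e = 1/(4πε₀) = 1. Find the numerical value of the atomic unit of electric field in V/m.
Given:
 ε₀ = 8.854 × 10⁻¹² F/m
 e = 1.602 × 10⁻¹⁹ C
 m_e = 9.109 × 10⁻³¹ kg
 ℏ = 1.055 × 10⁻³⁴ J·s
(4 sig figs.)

5.131 × 10¹¹ V/m

The unique combination of the constants set to 1 with dimensions of electric field is E_au = E_h/(e a₀) = m_e²e⁵/((4πε₀)³ℏ⁴).
E_h = 4.354 × 10⁻¹⁸ J
a₀ = 5.297 × 10⁻¹¹ m
E_h/(e·a₀) = 5.131 × 10¹¹ V/m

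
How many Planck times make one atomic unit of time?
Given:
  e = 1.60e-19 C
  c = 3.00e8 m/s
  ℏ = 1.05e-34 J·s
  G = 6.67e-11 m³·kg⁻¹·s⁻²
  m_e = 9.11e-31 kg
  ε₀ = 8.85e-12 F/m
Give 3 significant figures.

4.47e26

atomic unit of time: τ_au = (4πε₀)²ℏ³/(m_e e⁴) = 2.40e-17 s
Planck time: t_P = √(ℏG/c⁵) = 5.37e-44 s
ratio = 2.40e-17 / 5.37e-44 = 4.47e26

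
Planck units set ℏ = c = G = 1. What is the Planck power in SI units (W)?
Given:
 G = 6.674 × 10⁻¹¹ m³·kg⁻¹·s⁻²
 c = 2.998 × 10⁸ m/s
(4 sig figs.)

From ℏ = c = G = 1 the power scale is P_P = c⁵/G.
  = 2.422 × 10⁴² / 6.674 × 10⁻¹¹
  = 3.629 × 10⁵² W

3.629 × 10⁵² W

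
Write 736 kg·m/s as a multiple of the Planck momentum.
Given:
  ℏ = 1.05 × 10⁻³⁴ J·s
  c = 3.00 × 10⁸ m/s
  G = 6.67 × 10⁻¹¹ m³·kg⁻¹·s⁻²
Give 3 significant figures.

Planck momentum: p_P = √(ℏc³/G) = 6.52 kg·m/s.
736 / 6.52 = 113

113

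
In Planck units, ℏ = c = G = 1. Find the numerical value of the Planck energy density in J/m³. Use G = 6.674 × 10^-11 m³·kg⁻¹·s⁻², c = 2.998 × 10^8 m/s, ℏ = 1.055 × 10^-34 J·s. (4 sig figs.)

4.632 × 10^113 J/m³

From ℏ = c = G = 1 the energy density scale is u_P = c⁷/(ℏG²).
  = 2.177 × 10^59 / 4.699 × 10^-55
  = 4.632 × 10^113 J/m³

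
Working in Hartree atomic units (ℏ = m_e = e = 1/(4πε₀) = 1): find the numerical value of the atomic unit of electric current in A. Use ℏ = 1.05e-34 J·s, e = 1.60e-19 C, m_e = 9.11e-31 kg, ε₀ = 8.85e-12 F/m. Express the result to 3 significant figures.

6.67e-3 A

From ℏ = m_e = e = 1/(4πε₀) = 1 the current scale is I_au = e E_h/ℏ = m_e e⁵/((4πε₀)²ℏ³).
E_h = 4.38e-18 J
e·E_h/ℏ = 6.67e-3 A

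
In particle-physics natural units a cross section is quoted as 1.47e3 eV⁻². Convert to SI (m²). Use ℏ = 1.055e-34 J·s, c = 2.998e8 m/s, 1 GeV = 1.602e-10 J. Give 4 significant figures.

Area is [L]² = [E]⁻²·(ℏc)²; restore (ℏc)².
1 GeV⁻² → (ℏc)² × (1 GeV in J)⁻² = 3.898e-32 m².
Convert the energy scale: 1.47e3 eV⁻² = 1.47e21 GeV⁻².
Result: 1.47e21 × 3.898e-32 = 5.730e-11 m².

5.730e-11 m²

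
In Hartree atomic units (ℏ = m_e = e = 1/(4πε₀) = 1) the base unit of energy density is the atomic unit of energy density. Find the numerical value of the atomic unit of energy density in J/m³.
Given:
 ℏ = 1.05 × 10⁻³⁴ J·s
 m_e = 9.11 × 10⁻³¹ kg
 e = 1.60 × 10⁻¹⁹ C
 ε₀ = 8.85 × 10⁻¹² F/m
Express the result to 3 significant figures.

u_au = E_h/a₀³ = m_e⁴e¹⁰/((4πε₀)⁵ℏ⁸)
E_h = 4.38 × 10⁻¹⁸ J
a₀ = 5.26 × 10⁻¹¹ m
E_h/a₀³ = 3.01 × 10¹³ J/m³

3.01 × 10¹³ J/m³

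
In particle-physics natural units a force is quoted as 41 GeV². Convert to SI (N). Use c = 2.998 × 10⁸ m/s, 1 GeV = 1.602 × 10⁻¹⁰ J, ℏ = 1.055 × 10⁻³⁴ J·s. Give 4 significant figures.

Force is [E]/[L] = [E]²/(ℏc); restore (ℏc)⁻¹.
1 GeV² → 1/(ℏc) × (1 GeV in J)² = 8.114 × 10⁵ N.
Result: 41 × 8.114 × 10⁵ = 3.327 × 10⁷ N.

3.327 × 10⁷ N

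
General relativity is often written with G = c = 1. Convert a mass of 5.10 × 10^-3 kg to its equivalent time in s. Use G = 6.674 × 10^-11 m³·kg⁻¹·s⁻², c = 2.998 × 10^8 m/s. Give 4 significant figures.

Mass → time via G/c³.
5.10 × 10^-3 kg × (G/c³) = 1.263 × 10^-38 s

1.263 × 10^-38 s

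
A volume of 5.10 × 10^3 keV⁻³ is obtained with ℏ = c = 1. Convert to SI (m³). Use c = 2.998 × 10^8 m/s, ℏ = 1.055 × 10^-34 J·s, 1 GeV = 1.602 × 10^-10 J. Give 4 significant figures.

Volume is [L]³ = [E]⁻³·(ℏc)³.
1 GeV⁻³ → (ℏc)³ × (1 GeV in J)⁻³ = 7.696 × 10^-48 m³.
Convert the energy scale: 5.10 × 10^3 keV⁻³ = 5.10 × 10^21 GeV⁻³.
Result: 5.10 × 10^21 × 7.696 × 10^-48 = 3.925 × 10^-26 m³.

3.925 × 10^-26 m³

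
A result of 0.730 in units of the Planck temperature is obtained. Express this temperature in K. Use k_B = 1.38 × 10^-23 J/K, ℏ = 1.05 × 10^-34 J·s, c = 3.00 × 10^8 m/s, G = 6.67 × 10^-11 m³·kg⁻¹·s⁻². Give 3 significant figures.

1.03 × 10^32 K

One Planck temperature: T_P = √(ℏc⁵/G) / k_B = 1.42 × 10^32 K.
0.730 × 1.42 × 10^32 K = 1.03 × 10^32 K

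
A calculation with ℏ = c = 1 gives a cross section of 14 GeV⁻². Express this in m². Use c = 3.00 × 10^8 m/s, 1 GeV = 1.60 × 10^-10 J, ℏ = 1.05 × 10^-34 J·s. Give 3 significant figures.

Area is [L]² = [E]⁻²·(ℏc)²; restore (ℏc)².
1 GeV⁻² → (ℏc)² × (1 GeV in J)⁻² = 3.88 × 10^-32 m².
Result: 14 × 3.88 × 10^-32 = 5.43 × 10^-31 m².

5.43 × 10^-31 m²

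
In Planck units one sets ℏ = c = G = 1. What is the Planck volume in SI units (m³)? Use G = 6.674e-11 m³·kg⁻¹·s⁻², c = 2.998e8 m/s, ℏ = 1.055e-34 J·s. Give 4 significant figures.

V_P = (ℏG/c³)^(3/2)
  = √(1.784e-209)
  = 4.224e-105 m³

4.224e-105 m³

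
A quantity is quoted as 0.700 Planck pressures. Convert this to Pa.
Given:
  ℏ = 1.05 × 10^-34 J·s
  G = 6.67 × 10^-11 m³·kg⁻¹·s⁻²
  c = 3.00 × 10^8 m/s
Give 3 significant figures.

3.28 × 10^113 Pa

One Planck pressure: p_P = c⁷/(ℏG²) = 4.68 × 10^113 Pa.
0.700 × 4.68 × 10^113 Pa = 3.28 × 10^113 Pa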